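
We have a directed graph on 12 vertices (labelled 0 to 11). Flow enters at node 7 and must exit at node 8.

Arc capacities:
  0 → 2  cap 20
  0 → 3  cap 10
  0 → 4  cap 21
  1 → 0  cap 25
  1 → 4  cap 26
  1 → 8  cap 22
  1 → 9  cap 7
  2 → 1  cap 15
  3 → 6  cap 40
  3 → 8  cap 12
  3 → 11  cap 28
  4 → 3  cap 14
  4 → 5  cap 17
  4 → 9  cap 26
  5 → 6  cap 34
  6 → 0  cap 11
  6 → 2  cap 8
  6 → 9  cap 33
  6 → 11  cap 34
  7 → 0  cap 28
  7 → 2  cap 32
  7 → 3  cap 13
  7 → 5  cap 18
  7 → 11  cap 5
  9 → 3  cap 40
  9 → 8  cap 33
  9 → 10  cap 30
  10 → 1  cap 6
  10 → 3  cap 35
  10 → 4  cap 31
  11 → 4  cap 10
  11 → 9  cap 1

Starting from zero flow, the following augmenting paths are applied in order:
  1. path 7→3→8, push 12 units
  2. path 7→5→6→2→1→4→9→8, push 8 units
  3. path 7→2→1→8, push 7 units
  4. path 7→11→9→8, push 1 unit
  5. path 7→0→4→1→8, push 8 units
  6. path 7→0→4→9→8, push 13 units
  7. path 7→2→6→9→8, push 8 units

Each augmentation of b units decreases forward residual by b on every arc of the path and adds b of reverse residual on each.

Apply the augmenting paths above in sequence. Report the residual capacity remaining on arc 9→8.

Residual capacity of (9,8): 3

after path 1 (7→3→8, push 12): res(9,8)=33
after path 2 (7→5→6→2→1→4→9→8, push 8): res(9,8)=25
after path 3 (7→2→1→8, push 7): res(9,8)=25
after path 4 (7→11→9→8, push 1): res(9,8)=24
after path 5 (7→0→4→1→8, push 8): res(9,8)=24
after path 6 (7→0→4→9→8, push 13): res(9,8)=11
after path 7 (7→2→6→9→8, push 8): res(9,8)=3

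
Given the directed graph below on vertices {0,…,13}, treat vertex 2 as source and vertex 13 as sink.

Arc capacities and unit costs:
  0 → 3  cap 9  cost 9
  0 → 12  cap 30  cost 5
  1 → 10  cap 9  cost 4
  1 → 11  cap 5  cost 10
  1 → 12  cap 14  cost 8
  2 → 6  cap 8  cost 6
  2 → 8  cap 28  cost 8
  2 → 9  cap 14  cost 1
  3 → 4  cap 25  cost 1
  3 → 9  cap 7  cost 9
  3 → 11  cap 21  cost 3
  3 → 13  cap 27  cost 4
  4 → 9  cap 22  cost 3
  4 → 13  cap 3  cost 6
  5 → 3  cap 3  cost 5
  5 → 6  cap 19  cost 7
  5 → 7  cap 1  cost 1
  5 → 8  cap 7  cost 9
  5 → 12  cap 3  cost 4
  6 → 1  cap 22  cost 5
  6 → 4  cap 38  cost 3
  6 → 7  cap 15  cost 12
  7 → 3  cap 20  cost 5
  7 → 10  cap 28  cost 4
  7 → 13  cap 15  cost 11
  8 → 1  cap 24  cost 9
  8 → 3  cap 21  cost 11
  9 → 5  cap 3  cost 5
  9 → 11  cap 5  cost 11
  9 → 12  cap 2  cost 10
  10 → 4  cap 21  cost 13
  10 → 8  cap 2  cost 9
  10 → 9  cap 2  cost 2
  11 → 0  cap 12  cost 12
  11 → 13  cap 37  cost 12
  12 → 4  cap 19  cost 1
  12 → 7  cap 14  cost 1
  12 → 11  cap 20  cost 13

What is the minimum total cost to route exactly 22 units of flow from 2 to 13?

Minimum cost for 22 units: 454

shortest-cost path #1: 2→6→4→13 push 3 @ unit cost 15 (adds 45)
shortest-cost path #2: 2→9→5→3→13 push 3 @ unit cost 15 (adds 45)
shortest-cost path #3: 2→9→12→7→3→13 push 2 @ unit cost 21 (adds 42)
shortest-cost path #4: 2→8→3→13 push 14 @ unit cost 23 (adds 322)
total cost = 454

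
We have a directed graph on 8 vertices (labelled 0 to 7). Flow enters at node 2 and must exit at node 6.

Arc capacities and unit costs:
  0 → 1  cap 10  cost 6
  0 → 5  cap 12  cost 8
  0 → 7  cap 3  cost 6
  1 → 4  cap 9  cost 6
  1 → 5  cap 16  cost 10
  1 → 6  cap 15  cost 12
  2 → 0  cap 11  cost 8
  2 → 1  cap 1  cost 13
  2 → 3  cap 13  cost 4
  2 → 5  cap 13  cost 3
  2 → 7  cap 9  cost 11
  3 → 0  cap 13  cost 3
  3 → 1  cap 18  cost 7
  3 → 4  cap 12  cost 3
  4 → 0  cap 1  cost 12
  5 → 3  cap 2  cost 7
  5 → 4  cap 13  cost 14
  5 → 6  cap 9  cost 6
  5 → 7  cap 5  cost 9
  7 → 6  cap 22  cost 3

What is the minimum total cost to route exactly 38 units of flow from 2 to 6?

shortest-cost path #1: 2→5→6 push 9 @ unit cost 9 (adds 81)
shortest-cost path #2: 2→7→6 push 9 @ unit cost 14 (adds 126)
shortest-cost path #3: 2→5→7→6 push 4 @ unit cost 15 (adds 60)
shortest-cost path #4: 2→3→0→7→6 push 3 @ unit cost 16 (adds 48)
shortest-cost path #5: 2→3→1→6 push 10 @ unit cost 23 (adds 230)
shortest-cost path #6: 2→0→3→1→6 push 3 @ unit cost 24 (adds 72)
total cost = 617

Minimum cost for 38 units: 617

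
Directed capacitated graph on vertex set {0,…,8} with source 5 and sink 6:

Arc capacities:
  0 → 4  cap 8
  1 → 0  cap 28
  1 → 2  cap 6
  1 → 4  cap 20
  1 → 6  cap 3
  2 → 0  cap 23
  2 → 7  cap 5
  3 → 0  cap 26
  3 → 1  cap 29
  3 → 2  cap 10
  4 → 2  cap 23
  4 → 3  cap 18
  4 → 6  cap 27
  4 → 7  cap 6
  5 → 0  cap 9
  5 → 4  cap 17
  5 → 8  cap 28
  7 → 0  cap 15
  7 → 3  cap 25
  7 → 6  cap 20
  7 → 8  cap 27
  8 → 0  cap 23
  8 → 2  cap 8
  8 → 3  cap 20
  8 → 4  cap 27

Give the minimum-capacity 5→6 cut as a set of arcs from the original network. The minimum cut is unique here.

Min-cut arcs: {(1,6), (2,7), (4,6), (4,7)} (total capacity 41)

augment #1: 5→4→6 push 17
augment #2: 5→0→4→6 push 8
augment #3: 5→8→4→6 push 2
augment #4: 5→8→2→7→6 push 5
augment #5: 5→8→3→1→6 push 3
augment #6: 5→8→4→7→6 push 6
max flow = 41; residual-reachable set from 5 gives S-side
cut edges (S→T): {(1,6), (2,7), (4,6), (4,7)} total cap 41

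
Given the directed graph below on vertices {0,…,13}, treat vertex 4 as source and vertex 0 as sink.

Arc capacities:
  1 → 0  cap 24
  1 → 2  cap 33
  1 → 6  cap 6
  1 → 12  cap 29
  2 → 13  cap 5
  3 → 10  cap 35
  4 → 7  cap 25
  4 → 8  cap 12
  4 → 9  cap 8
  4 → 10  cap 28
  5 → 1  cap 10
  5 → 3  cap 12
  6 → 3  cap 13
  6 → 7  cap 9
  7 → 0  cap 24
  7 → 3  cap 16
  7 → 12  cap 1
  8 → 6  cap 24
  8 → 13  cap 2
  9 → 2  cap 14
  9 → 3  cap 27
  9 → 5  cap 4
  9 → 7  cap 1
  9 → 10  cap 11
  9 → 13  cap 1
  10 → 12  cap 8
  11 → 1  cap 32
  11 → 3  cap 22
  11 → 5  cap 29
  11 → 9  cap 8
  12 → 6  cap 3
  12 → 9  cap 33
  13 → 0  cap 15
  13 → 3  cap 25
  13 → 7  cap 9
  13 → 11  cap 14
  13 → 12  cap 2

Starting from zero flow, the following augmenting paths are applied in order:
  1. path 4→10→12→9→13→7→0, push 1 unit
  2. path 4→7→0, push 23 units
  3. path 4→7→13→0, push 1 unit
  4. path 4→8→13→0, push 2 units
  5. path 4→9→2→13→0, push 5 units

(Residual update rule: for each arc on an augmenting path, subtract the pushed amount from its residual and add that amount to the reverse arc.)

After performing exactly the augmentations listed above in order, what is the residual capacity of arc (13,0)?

after path 1 (4→10→12→9→13→7→0, push 1): res(13,0)=15
after path 2 (4→7→0, push 23): res(13,0)=15
after path 3 (4→7→13→0, push 1): res(13,0)=14
after path 4 (4→8→13→0, push 2): res(13,0)=12
after path 5 (4→9→2→13→0, push 5): res(13,0)=7

Residual capacity of (13,0): 7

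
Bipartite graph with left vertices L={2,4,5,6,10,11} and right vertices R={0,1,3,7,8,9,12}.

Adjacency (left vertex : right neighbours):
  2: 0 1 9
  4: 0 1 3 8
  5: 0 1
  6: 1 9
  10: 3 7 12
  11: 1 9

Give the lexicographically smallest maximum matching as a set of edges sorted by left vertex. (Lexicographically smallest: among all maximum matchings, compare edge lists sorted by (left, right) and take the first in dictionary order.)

Lex-smallest maximum matching: {(2,0), (4,3), (5,1), (6,9), (10,7)}

|M| = 5 (so the lex-smallest maximum matching has 5 edges)
process left vertices in ascending order; for each, take the smallest-labelled available neighbour that still permits 5 edges overall, or leave it unmatched if none does
lex-smallest matching: {2-0, 4-3, 5-1, 6-9, 10-7}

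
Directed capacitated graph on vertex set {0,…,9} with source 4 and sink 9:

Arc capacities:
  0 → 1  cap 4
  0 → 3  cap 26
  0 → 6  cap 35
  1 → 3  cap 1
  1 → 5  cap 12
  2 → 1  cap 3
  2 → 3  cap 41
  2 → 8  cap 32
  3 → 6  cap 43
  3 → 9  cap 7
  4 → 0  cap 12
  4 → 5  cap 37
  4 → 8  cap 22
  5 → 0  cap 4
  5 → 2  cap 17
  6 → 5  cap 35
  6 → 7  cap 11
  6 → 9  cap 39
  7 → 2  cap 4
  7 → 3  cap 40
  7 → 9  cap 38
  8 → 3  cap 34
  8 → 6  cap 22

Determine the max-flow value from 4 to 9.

Maximum flow value: 55

augment #1: 4→0→3→9 bottleneck 7, total now 7
augment #2: 4→0→6→9 bottleneck 5, total now 12
augment #3: 4→8→6→9 bottleneck 22, total now 34
augment #4: 4→5→0→6→9 bottleneck 4, total now 38
augment #5: 4→5→2→3→6→9 bottleneck 8, total now 46
augment #6: 4→5→2→3→6→7→9 bottleneck 9, total now 55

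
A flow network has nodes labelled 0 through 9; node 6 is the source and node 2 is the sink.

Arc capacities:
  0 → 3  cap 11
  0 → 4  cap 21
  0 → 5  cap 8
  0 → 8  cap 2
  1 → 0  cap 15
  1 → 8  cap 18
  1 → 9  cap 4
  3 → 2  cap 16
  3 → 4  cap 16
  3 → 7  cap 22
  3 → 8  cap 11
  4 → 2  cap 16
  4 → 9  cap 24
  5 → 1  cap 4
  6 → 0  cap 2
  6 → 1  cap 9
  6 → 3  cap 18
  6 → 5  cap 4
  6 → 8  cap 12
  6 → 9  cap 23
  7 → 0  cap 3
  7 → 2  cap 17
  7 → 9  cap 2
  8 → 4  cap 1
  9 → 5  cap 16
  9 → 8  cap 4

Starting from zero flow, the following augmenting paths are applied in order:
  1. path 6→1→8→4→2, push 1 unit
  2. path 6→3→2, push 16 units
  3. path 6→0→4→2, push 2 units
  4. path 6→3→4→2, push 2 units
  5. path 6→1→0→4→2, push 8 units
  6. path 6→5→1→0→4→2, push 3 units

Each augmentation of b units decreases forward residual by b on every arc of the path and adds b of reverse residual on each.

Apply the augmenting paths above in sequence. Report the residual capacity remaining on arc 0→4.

after path 1 (6→1→8→4→2, push 1): res(0,4)=21
after path 2 (6→3→2, push 16): res(0,4)=21
after path 3 (6→0→4→2, push 2): res(0,4)=19
after path 4 (6→3→4→2, push 2): res(0,4)=19
after path 5 (6→1→0→4→2, push 8): res(0,4)=11
after path 6 (6→5→1→0→4→2, push 3): res(0,4)=8

Residual capacity of (0,4): 8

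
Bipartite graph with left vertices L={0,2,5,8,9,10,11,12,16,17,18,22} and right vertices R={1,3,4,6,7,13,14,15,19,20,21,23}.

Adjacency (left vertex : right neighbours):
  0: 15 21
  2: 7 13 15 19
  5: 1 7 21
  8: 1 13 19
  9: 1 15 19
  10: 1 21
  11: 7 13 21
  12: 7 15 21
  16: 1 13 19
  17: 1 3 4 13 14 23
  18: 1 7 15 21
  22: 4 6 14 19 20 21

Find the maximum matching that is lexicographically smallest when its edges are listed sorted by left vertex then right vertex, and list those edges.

Lex-smallest maximum matching: {(0,15), (2,7), (5,1), (8,13), (9,19), (10,21), (17,3), (22,4)}

|M| = 8 (so the lex-smallest maximum matching has 8 edges)
process left vertices in ascending order; for each, take the smallest-labelled available neighbour that still permits 8 edges overall, or leave it unmatched if none does
lex-smallest matching: {0-15, 2-7, 5-1, 8-13, 9-19, 10-21, 17-3, 22-4}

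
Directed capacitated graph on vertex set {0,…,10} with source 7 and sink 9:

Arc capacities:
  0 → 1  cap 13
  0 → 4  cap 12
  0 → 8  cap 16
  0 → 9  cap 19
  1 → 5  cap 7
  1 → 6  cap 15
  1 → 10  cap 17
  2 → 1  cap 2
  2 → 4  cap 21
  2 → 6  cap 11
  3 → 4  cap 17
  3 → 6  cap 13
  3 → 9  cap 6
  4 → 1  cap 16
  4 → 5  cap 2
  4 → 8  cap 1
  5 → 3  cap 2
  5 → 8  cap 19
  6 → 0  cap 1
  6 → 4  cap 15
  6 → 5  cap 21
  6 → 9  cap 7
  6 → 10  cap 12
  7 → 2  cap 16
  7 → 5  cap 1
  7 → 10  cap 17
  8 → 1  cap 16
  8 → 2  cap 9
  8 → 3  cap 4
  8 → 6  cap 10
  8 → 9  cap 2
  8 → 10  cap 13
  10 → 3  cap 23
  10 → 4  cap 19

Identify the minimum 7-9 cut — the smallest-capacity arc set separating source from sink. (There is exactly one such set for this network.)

Min-cut arcs: {(3,9), (6,0), (6,9), (8,9)} (total capacity 16)

augment #1: 7→2→6→9 push 7
augment #2: 7→5→3→9 push 1
augment #3: 7→10→3→9 push 5
augment #4: 7→2→4→8→9 push 1
augment #5: 7→2→6→0→9 push 1
augment #6: 7→2→1→5→8→9 push 1
max flow = 16; residual-reachable set from 7 gives S-side
cut edges (S→T): {(3,9), (6,0), (6,9), (8,9)} total cap 16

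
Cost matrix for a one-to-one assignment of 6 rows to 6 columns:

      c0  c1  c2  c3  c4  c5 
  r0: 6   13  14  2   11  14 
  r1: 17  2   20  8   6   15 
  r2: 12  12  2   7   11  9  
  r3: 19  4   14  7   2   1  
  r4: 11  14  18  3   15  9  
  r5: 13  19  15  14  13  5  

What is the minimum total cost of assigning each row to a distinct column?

Minimum assignment cost: 20

optimal assignment: row0→col0 (cost 6), row1→col1 (cost 2), row2→col2 (cost 2), row3→col4 (cost 2), row4→col3 (cost 3), row5→col5 (cost 5)
total = 6 + 2 + 2 + 2 + 3 + 5 = 20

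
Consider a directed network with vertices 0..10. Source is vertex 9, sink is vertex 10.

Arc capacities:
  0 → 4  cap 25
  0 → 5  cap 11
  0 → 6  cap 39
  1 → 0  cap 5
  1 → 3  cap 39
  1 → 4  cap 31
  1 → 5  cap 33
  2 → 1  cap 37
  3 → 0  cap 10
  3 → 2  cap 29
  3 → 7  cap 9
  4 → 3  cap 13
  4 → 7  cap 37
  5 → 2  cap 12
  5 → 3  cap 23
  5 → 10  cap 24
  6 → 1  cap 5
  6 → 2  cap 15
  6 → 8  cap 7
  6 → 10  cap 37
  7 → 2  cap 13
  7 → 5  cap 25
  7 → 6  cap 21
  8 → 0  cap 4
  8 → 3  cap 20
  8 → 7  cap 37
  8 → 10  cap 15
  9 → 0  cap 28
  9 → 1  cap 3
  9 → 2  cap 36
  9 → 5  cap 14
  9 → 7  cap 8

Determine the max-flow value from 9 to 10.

augment #1: 9→5→10 bottleneck 14, total now 14
augment #2: 9→0→5→10 bottleneck 10, total now 24
augment #3: 9→0→6→10 bottleneck 18, total now 42
augment #4: 9→7→6→10 bottleneck 8, total now 50
augment #5: 9→1→0→6→10 bottleneck 3, total now 53
augment #6: 9→2→1→0→6→10 bottleneck 2, total now 55
augment #7: 9→2→1→3→0→6→10 bottleneck 6, total now 61
augment #8: 9→2→1→3→0→6→8→10 bottleneck 4, total now 65
augment #9: 9→2→1→3→7→6→8→10 bottleneck 3, total now 68

Maximum flow value: 68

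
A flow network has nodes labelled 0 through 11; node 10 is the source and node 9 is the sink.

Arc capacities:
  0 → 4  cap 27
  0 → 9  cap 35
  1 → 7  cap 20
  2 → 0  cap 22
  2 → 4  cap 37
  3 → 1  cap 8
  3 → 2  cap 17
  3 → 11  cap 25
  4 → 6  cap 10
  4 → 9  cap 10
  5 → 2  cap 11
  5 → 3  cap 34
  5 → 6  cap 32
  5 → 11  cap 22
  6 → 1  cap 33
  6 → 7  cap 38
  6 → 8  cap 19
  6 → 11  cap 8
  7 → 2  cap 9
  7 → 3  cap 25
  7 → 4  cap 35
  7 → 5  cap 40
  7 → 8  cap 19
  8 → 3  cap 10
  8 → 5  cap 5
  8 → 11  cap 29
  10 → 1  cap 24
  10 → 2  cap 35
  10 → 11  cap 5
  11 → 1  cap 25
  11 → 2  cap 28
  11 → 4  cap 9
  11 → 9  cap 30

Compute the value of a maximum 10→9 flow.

Maximum flow value: 60

augment #1: 10→11→9 bottleneck 5, total now 5
augment #2: 10→2→0→9 bottleneck 22, total now 27
augment #3: 10→2→4→9 bottleneck 10, total now 37
augment #4: 10→1→7→3→11→9 bottleneck 20, total now 57
augment #5: 10→2→4→6→11→9 bottleneck 3, total now 60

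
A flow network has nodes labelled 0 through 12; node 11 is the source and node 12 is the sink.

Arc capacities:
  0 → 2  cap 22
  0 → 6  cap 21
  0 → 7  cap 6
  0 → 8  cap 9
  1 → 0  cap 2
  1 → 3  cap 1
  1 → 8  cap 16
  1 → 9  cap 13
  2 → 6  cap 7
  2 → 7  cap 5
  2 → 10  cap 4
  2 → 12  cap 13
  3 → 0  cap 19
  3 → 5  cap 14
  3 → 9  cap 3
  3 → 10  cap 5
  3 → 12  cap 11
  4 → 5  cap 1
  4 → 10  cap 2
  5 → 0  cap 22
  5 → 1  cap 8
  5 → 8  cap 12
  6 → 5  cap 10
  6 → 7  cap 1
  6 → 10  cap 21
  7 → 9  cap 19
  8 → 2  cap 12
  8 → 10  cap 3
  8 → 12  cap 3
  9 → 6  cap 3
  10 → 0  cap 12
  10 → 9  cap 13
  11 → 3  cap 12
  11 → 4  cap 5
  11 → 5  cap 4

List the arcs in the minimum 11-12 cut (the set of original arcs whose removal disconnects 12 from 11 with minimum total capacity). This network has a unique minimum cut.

Min-cut arcs: {(4,5), (4,10), (11,3), (11,5)} (total capacity 19)

augment #1: 11→3→12 push 11
augment #2: 11→5→8→12 push 3
augment #3: 11→3→0→2→12 push 1
augment #4: 11→5→0→2→12 push 1
augment #5: 11→4→5→0→2→12 push 1
augment #6: 11→4→10→0→2→12 push 2
max flow = 19; residual-reachable set from 11 gives S-side
cut edges (S→T): {(4,5), (4,10), (11,3), (11,5)} total cap 19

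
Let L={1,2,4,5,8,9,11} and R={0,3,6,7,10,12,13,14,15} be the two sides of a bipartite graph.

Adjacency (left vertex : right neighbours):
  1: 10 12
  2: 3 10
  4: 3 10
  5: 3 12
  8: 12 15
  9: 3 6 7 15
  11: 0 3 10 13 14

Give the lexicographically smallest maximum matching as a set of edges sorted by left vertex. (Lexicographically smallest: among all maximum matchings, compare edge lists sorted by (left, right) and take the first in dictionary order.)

Lex-smallest maximum matching: {(1,10), (2,3), (5,12), (8,15), (9,6), (11,0)}

|M| = 6 (so the lex-smallest maximum matching has 6 edges)
process left vertices in ascending order; for each, take the smallest-labelled available neighbour that still permits 6 edges overall, or leave it unmatched if none does
lex-smallest matching: {1-10, 2-3, 5-12, 8-15, 9-6, 11-0}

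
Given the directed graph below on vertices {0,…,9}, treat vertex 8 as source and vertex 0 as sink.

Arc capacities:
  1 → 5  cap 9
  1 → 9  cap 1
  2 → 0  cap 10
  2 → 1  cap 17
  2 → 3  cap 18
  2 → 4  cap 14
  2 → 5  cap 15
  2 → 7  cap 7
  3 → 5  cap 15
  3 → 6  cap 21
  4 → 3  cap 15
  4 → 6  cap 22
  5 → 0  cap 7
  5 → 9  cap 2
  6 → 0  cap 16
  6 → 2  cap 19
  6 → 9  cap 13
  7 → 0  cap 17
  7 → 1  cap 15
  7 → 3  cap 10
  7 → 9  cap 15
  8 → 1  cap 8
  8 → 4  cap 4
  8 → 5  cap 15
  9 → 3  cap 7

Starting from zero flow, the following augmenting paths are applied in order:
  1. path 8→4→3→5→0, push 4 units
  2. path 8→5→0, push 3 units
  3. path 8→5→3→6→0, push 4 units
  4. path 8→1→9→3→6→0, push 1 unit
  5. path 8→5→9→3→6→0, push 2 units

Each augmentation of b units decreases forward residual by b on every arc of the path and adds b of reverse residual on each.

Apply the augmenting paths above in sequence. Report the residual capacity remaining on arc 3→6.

after path 1 (8→4→3→5→0, push 4): res(3,6)=21
after path 2 (8→5→0, push 3): res(3,6)=21
after path 3 (8→5→3→6→0, push 4): res(3,6)=17
after path 4 (8→1→9→3→6→0, push 1): res(3,6)=16
after path 5 (8→5→9→3→6→0, push 2): res(3,6)=14

Residual capacity of (3,6): 14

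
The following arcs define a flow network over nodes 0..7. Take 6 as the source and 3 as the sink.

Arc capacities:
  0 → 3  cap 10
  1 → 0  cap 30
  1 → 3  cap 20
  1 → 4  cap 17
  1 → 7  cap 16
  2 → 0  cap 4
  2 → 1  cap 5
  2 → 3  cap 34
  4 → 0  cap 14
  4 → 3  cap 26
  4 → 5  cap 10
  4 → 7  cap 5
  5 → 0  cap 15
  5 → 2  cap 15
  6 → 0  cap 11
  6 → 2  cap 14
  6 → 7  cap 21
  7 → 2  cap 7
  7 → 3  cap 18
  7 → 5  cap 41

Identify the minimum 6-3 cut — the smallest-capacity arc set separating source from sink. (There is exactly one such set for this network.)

augment #1: 6→0→3 push 10
augment #2: 6→2→3 push 14
augment #3: 6→7→3 push 18
augment #4: 6→7→2→3 push 3
max flow = 45; residual-reachable set from 6 gives S-side
cut edges (S→T): {(0,3), (6,2), (6,7)} total cap 45

Min-cut arcs: {(0,3), (6,2), (6,7)} (total capacity 45)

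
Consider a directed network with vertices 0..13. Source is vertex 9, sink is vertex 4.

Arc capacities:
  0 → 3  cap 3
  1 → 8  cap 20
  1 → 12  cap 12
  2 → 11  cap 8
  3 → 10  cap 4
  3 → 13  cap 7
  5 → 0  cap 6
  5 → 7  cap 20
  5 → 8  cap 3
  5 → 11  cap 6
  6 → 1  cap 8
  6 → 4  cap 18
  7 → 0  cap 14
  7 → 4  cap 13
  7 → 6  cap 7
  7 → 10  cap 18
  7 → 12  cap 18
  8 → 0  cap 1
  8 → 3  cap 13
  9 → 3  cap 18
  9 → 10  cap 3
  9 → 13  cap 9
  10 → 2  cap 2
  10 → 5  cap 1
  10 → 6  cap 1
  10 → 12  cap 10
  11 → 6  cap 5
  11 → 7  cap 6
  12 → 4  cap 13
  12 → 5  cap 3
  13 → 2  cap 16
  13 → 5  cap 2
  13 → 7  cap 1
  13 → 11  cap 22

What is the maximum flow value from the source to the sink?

Maximum flow value: 21

augment #1: 9→10→6→4 bottleneck 1, total now 1
augment #2: 9→10→12→4 bottleneck 2, total now 3
augment #3: 9→13→7→4 bottleneck 1, total now 4
augment #4: 9→3→10→12→4 bottleneck 4, total now 8
augment #5: 9→13→5→7→4 bottleneck 2, total now 10
augment #6: 9→13→11→6→4 bottleneck 5, total now 15
augment #7: 9→13→11→7→4 bottleneck 1, total now 16
augment #8: 9→3→13→11→7→4 bottleneck 5, total now 21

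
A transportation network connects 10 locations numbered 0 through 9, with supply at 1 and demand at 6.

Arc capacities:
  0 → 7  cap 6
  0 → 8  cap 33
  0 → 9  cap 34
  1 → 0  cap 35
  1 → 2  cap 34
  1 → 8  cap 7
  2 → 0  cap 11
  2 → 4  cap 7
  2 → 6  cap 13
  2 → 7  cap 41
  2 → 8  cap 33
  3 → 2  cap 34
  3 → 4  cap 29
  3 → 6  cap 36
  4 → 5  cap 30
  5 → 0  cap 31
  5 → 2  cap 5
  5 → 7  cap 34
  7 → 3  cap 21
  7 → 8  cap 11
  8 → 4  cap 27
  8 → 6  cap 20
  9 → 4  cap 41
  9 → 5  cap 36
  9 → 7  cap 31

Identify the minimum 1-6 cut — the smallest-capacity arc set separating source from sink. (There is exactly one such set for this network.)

augment #1: 1→2→6 push 13
augment #2: 1→8→6 push 7
augment #3: 1→0→8→6 push 13
augment #4: 1→0→7→3→6 push 6
augment #5: 1→2→7→3→6 push 15
max flow = 54; residual-reachable set from 1 gives S-side
cut edges (S→T): {(2,6), (7,3), (8,6)} total cap 54

Min-cut arcs: {(2,6), (7,3), (8,6)} (total capacity 54)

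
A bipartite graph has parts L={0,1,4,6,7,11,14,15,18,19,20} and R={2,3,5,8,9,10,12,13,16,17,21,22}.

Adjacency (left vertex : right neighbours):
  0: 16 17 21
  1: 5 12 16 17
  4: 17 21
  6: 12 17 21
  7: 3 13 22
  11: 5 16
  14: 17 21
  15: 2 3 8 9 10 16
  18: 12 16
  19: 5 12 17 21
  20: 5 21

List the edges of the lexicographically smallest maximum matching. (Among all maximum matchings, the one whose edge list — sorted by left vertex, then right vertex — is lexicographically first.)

|M| = 7 (so the lex-smallest maximum matching has 7 edges)
process left vertices in ascending order; for each, take the smallest-labelled available neighbour that still permits 7 edges overall, or leave it unmatched if none does
lex-smallest matching: {0-16, 1-5, 4-17, 6-12, 7-3, 14-21, 15-2}

Lex-smallest maximum matching: {(0,16), (1,5), (4,17), (6,12), (7,3), (14,21), (15,2)}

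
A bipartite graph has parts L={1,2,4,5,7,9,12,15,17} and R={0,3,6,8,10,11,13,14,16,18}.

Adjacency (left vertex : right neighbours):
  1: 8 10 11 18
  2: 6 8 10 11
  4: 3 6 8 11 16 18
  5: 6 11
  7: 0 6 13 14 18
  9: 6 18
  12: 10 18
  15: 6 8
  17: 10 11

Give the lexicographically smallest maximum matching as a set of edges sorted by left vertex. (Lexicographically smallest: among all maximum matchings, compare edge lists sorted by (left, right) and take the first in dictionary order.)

|M| = 7 (so the lex-smallest maximum matching has 7 edges)
process left vertices in ascending order; for each, take the smallest-labelled available neighbour that still permits 7 edges overall, or leave it unmatched if none does
lex-smallest matching: {1-8, 2-6, 4-3, 5-11, 7-0, 9-18, 12-10}

Lex-smallest maximum matching: {(1,8), (2,6), (4,3), (5,11), (7,0), (9,18), (12,10)}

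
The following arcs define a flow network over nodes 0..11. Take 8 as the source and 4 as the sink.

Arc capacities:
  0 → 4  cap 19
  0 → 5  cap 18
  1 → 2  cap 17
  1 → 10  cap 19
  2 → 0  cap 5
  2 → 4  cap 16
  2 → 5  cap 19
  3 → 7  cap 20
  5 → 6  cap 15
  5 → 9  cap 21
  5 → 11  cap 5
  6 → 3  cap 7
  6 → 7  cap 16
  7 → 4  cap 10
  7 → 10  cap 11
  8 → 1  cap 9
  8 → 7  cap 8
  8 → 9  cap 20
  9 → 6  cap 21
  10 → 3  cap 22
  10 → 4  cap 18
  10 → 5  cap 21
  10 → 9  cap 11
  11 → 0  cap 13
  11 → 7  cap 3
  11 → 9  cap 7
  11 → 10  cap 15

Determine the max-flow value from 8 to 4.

Maximum flow value: 30

augment #1: 8→7→4 bottleneck 8, total now 8
augment #2: 8→1→2→4 bottleneck 9, total now 17
augment #3: 8→9→6→7→4 bottleneck 2, total now 19
augment #4: 8→9→6→7→10→4 bottleneck 11, total now 30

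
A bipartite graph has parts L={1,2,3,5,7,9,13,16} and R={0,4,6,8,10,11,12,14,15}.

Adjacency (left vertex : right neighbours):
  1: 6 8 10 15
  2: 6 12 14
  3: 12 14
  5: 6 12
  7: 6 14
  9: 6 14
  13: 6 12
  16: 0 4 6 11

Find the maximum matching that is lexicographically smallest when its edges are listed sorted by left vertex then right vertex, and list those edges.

|M| = 5 (so the lex-smallest maximum matching has 5 edges)
process left vertices in ascending order; for each, take the smallest-labelled available neighbour that still permits 5 edges overall, or leave it unmatched if none does
lex-smallest matching: {1-8, 2-6, 3-12, 7-14, 16-0}

Lex-smallest maximum matching: {(1,8), (2,6), (3,12), (7,14), (16,0)}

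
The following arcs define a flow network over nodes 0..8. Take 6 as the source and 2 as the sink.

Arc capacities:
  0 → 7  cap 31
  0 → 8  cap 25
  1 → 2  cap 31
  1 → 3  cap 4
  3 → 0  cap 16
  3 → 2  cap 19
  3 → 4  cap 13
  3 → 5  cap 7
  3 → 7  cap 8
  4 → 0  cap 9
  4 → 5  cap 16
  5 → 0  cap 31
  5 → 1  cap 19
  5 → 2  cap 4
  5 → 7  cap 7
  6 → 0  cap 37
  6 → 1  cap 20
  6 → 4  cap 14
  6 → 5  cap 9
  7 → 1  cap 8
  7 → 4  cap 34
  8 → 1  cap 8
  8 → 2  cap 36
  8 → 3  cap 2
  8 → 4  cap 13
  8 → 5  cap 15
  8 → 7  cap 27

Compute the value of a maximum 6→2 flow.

Maximum flow value: 64

augment #1: 6→1→2 bottleneck 20, total now 20
augment #2: 6→5→2 bottleneck 4, total now 24
augment #3: 6→0→8→2 bottleneck 25, total now 49
augment #4: 6→5→1→2 bottleneck 5, total now 54
augment #5: 6→0→7→1→2 bottleneck 6, total now 60
augment #6: 6→0→7→1→3→2 bottleneck 2, total now 62
augment #7: 6→4→5→1→3→2 bottleneck 2, total now 64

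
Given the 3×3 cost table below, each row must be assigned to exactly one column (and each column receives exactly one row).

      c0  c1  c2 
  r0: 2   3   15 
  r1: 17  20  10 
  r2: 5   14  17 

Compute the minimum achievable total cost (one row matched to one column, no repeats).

Minimum assignment cost: 18

optimal assignment: row0→col1 (cost 3), row1→col2 (cost 10), row2→col0 (cost 5)
total = 3 + 10 + 5 = 18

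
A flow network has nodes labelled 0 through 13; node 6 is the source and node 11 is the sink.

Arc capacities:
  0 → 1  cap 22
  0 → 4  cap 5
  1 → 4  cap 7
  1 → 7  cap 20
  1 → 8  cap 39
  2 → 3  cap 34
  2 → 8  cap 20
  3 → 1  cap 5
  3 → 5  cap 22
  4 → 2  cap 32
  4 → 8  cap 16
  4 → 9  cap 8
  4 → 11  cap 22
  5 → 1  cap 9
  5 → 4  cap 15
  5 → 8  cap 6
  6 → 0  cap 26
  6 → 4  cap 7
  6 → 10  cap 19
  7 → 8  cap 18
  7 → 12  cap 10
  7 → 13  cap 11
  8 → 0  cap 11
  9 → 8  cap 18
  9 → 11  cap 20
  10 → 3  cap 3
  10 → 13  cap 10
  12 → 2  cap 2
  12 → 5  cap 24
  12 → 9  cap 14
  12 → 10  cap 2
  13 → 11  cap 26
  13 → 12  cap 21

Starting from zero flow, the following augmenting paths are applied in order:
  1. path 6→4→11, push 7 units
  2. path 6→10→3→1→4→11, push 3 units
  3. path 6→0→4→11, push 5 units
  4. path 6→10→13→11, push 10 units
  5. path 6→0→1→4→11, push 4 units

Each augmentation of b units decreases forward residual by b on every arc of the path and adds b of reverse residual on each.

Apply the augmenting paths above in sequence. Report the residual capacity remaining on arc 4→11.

after path 1 (6→4→11, push 7): res(4,11)=15
after path 2 (6→10→3→1→4→11, push 3): res(4,11)=12
after path 3 (6→0→4→11, push 5): res(4,11)=7
after path 4 (6→10→13→11, push 10): res(4,11)=7
after path 5 (6→0→1→4→11, push 4): res(4,11)=3

Residual capacity of (4,11): 3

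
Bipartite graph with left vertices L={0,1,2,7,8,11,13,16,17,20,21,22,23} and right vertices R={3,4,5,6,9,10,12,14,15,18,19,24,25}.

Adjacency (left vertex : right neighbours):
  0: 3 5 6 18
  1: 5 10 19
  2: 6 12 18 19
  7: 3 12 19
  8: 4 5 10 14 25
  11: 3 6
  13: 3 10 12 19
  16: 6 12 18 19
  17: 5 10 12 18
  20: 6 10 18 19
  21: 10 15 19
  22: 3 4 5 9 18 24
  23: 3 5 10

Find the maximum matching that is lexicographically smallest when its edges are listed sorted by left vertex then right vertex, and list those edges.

|M| = 10 (so the lex-smallest maximum matching has 10 edges)
process left vertices in ascending order; for each, take the smallest-labelled available neighbour that still permits 10 edges overall, or leave it unmatched if none does
lex-smallest matching: {0-3, 1-5, 2-6, 7-12, 8-4, 13-10, 16-18, 20-19, 21-15, 22-9}

Lex-smallest maximum matching: {(0,3), (1,5), (2,6), (7,12), (8,4), (13,10), (16,18), (20,19), (21,15), (22,9)}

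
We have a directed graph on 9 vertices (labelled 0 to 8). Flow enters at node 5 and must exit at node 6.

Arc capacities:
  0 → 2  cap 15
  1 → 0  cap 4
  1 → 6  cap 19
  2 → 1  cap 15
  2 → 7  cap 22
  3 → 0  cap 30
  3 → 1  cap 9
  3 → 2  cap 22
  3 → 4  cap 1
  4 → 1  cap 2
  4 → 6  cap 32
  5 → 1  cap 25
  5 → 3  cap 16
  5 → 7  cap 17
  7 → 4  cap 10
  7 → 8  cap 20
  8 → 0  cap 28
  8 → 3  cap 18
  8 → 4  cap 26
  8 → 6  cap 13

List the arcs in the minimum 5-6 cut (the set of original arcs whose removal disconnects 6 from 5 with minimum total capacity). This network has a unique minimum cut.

augment #1: 5→1→6 push 19
augment #2: 5→3→4→6 push 1
augment #3: 5→7→4→6 push 10
augment #4: 5→7→8→6 push 7
augment #5: 5→3→2→7→8→6 push 6
augment #6: 5→3→2→7→8→4→6 push 7
max flow = 50; residual-reachable set from 5 gives S-side
cut edges (S→T): {(1,6), (3,4), (7,4), (7,8)} total cap 50

Min-cut arcs: {(1,6), (3,4), (7,4), (7,8)} (total capacity 50)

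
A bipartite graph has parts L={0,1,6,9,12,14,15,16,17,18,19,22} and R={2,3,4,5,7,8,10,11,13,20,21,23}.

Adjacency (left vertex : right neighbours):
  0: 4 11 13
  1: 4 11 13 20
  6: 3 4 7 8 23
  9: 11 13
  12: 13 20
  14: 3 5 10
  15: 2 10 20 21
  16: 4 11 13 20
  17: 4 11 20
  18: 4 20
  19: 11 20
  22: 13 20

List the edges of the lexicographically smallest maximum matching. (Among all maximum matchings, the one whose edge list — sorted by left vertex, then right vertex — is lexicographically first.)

Lex-smallest maximum matching: {(0,4), (1,11), (6,3), (9,13), (12,20), (14,5), (15,2)}

|M| = 7 (so the lex-smallest maximum matching has 7 edges)
process left vertices in ascending order; for each, take the smallest-labelled available neighbour that still permits 7 edges overall, or leave it unmatched if none does
lex-smallest matching: {0-4, 1-11, 6-3, 9-13, 12-20, 14-5, 15-2}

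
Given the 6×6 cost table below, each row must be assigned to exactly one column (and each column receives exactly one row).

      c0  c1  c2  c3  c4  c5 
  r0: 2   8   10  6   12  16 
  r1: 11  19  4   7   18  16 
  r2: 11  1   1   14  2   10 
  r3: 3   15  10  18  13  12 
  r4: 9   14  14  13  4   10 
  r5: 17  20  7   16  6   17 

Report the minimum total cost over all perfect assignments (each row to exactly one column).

optimal assignment: row0→col3 (cost 6), row1→col2 (cost 4), row2→col1 (cost 1), row3→col0 (cost 3), row4→col5 (cost 10), row5→col4 (cost 6)
total = 6 + 4 + 1 + 3 + 10 + 6 = 30

Minimum assignment cost: 30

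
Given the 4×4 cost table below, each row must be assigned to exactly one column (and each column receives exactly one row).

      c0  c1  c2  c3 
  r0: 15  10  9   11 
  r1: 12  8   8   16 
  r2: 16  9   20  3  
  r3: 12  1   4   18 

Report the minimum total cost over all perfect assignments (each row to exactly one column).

Minimum assignment cost: 25

optimal assignment: row0→col2 (cost 9), row1→col0 (cost 12), row2→col3 (cost 3), row3→col1 (cost 1)
total = 9 + 12 + 3 + 1 = 25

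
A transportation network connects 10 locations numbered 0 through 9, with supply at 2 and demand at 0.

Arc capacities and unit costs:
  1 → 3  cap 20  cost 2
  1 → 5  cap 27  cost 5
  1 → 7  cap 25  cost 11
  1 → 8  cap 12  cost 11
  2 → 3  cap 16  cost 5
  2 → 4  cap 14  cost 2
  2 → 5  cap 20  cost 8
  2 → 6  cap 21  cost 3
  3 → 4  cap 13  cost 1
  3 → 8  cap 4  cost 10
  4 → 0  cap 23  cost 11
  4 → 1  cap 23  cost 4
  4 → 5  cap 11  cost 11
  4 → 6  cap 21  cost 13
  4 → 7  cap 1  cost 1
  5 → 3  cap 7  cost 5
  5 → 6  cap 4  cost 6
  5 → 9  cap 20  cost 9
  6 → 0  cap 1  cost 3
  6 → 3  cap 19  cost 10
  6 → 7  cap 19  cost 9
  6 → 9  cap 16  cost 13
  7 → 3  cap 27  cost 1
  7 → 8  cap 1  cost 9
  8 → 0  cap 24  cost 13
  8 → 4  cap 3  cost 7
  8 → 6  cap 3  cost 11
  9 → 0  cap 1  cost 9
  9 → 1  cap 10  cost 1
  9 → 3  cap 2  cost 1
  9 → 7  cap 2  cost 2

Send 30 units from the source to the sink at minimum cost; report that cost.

shortest-cost path #1: 2→6→0 push 1 @ unit cost 6 (adds 6)
shortest-cost path #2: 2→4→0 push 14 @ unit cost 13 (adds 182)
shortest-cost path #3: 2→3→4→0 push 9 @ unit cost 17 (adds 153)
shortest-cost path #4: 2→6→9→0 push 1 @ unit cost 25 (adds 25)
shortest-cost path #5: 2→3→8→0 push 4 @ unit cost 28 (adds 112)
shortest-cost path #6: 2→3→4→7→8→0 push 1 @ unit cost 29 (adds 29)
total cost = 507

Minimum cost for 30 units: 507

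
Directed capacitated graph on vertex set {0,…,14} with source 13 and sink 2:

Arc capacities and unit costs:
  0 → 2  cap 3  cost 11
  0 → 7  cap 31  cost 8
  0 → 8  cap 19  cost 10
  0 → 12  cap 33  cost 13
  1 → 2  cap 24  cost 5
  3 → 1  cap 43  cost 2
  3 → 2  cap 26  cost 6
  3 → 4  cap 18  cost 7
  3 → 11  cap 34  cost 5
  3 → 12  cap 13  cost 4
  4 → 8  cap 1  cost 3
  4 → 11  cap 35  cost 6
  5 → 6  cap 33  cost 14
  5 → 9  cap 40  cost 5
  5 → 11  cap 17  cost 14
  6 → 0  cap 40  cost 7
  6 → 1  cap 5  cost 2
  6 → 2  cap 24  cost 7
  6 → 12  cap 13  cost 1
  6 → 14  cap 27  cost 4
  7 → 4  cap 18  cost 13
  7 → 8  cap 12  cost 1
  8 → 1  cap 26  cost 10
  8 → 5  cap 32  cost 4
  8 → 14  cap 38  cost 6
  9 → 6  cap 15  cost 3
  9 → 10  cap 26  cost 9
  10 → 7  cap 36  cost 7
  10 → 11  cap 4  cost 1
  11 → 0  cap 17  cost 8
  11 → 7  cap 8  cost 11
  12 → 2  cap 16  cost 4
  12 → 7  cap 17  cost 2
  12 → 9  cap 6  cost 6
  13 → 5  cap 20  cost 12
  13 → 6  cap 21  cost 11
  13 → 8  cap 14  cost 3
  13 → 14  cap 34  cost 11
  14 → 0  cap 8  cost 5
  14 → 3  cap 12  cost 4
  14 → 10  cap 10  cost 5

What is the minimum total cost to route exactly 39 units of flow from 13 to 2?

shortest-cost path #1: 13→6→12→2 push 13 @ unit cost 16 (adds 208)
shortest-cost path #2: 13→6→2 push 8 @ unit cost 18 (adds 144)
shortest-cost path #3: 13→8→1→2 push 14 @ unit cost 18 (adds 252)
shortest-cost path #4: 13→14→3→2 push 4 @ unit cost 21 (adds 84)
total cost = 688

Minimum cost for 39 units: 688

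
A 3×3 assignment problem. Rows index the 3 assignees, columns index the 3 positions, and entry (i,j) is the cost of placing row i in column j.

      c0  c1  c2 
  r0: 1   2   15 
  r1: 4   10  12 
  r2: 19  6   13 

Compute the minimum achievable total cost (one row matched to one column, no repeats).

one of 2 optimal assignments: row0→col0 (cost 1), row1→col2 (cost 12), row2→col1 (cost 6)
total = 1 + 12 + 6 = 19

Minimum assignment cost: 19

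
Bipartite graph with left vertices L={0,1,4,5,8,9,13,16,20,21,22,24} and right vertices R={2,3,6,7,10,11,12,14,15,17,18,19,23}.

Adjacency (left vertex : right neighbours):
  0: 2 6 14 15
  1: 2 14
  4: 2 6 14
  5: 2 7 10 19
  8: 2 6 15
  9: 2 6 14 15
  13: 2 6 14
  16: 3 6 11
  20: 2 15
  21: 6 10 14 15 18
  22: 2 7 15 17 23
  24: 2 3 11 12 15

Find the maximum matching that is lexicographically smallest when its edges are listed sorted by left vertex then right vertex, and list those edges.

|M| = 9 (so the lex-smallest maximum matching has 9 edges)
process left vertices in ascending order; for each, take the smallest-labelled available neighbour that still permits 9 edges overall, or leave it unmatched if none does
lex-smallest matching: {0-2, 1-14, 4-6, 5-7, 8-15, 16-3, 21-10, 22-17, 24-11}

Lex-smallest maximum matching: {(0,2), (1,14), (4,6), (5,7), (8,15), (16,3), (21,10), (22,17), (24,11)}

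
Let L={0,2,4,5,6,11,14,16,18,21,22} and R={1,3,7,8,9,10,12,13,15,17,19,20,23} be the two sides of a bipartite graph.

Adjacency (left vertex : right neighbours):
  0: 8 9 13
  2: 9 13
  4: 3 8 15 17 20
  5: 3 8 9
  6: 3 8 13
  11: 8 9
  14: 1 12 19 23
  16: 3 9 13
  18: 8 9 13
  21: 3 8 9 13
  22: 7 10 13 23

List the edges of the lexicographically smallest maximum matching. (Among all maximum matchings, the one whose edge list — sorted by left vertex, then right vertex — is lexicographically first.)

|M| = 7 (so the lex-smallest maximum matching has 7 edges)
process left vertices in ascending order; for each, take the smallest-labelled available neighbour that still permits 7 edges overall, or leave it unmatched if none does
lex-smallest matching: {0-8, 2-9, 4-15, 5-3, 6-13, 14-1, 22-7}

Lex-smallest maximum matching: {(0,8), (2,9), (4,15), (5,3), (6,13), (14,1), (22,7)}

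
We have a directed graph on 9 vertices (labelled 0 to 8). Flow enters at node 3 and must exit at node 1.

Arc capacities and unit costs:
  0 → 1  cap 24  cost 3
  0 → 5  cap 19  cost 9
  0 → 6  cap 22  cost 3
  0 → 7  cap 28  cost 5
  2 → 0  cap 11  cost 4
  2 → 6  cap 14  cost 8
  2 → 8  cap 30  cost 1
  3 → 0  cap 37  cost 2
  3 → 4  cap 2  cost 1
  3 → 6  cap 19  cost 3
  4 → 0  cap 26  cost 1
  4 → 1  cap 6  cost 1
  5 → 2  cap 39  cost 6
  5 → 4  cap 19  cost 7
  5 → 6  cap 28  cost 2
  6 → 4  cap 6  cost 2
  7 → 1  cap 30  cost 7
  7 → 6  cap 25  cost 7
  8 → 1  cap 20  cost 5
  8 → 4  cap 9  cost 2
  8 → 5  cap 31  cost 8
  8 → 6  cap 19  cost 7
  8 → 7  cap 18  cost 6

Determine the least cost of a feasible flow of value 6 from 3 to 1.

Minimum cost for 6 units: 24

shortest-cost path #1: 3→4→1 push 2 @ unit cost 2 (adds 4)
shortest-cost path #2: 3→0→1 push 4 @ unit cost 5 (adds 20)
total cost = 24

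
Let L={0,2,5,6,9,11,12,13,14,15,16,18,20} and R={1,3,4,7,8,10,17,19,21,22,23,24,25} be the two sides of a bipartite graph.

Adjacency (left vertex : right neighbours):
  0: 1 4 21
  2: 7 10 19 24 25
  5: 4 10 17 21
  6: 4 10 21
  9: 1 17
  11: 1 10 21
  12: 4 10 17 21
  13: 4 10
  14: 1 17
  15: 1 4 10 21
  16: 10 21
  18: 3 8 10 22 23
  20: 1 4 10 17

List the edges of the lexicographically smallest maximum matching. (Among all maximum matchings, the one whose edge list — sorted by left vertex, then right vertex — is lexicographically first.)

Lex-smallest maximum matching: {(0,1), (2,7), (5,4), (6,10), (9,17), (11,21), (18,3)}

|M| = 7 (so the lex-smallest maximum matching has 7 edges)
process left vertices in ascending order; for each, take the smallest-labelled available neighbour that still permits 7 edges overall, or leave it unmatched if none does
lex-smallest matching: {0-1, 2-7, 5-4, 6-10, 9-17, 11-21, 18-3}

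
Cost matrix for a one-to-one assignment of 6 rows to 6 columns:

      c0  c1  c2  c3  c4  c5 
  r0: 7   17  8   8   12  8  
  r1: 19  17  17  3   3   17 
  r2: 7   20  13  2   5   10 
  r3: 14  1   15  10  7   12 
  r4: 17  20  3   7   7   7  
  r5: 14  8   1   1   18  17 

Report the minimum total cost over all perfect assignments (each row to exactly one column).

optimal assignment: row0→col0 (cost 7), row1→col4 (cost 3), row2→col3 (cost 2), row3→col1 (cost 1), row4→col5 (cost 7), row5→col2 (cost 1)
total = 7 + 3 + 2 + 1 + 7 + 1 = 21

Minimum assignment cost: 21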